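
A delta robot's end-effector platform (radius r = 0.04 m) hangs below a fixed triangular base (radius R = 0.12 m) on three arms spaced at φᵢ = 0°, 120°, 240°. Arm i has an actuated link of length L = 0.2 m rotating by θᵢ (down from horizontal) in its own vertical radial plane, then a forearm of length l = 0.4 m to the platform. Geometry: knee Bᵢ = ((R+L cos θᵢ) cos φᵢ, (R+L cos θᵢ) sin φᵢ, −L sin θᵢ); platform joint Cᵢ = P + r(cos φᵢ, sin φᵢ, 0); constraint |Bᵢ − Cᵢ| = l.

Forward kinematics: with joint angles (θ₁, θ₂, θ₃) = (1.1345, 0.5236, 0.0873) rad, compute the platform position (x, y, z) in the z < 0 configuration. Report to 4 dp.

(-0.1791, -0.0666, -0.3748)

S1 = (0.1645·cos0.0°, 0.1645·sin0.0°, -0.1813) = (0.1645, 0.0000, -0.1813)
S2 = (0.2532·cos120.0°, 0.2532·sin120.0°, -0.1000) = (-0.1266, 0.2193, -0.1000)
φ3=240.0°: virtual centre (-0.1396, -0.2418, -0.0174), radius l
subtract pairs → two planes through P
[-0.5822 0.4386 0.1625]·P = 0.0142;  [-0.6083 -0.4837 0.3277]·P = 0.0184
det = 0.5484;  x = -0.0272+0.4054z,  y = -0.0037+0.1676z
sphere 1 gives Az²+Bz+C=0 with A=1.1924, B=0.2058, C=-0.0904;  B²−4AC=0.4734;  roots -0.3748, 0.2022;  negative root z = -0.3748
x = -0.1791, y = -0.0666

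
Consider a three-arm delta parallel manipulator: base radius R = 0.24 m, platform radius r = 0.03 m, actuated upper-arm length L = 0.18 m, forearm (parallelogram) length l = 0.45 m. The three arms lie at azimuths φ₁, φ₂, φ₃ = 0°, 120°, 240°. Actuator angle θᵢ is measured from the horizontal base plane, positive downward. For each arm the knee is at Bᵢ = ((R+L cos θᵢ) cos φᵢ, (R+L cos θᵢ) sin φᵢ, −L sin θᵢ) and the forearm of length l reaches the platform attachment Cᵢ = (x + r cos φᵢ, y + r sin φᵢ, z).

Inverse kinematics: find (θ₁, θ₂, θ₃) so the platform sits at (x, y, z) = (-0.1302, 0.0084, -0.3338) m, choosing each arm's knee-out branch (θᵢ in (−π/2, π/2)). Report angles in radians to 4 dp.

θ₁ = 1.1343, θ₂ = 0.1743, θ₃ = 0.2616

arm 1 (φ=0.0°): x'=-0.1302, y'=0.0084
  e−x'=0.3402;  (l²−L²−(e−x')²−y'²−z²)/2L = -0.1587
  γ=atan2(-0.3338,0.3402)=-0.7759;  ψ=arccos(-0.3330)=1.9102;  θ1=γ+ψ≈1.1343
rotate P by −φ2: (0.0724, 0.1086, -0.3338)
  A cos θ + B sin θ = C:  0.1376·cos θ + -0.3338·sin θ = 0.0776
  θ2 = atan2(B,A) + arccos(C/0.3611) = 0.1743
arm 3 (φ=240.0°): x'=0.0578, y'=-0.1170
  e−x'=0.1522;  (l²−L²−(e−x')²−y'²−z²)/2L = 0.0607
  θ3 = atan2(B,A) + arccos(C/0.3669) = 0.2616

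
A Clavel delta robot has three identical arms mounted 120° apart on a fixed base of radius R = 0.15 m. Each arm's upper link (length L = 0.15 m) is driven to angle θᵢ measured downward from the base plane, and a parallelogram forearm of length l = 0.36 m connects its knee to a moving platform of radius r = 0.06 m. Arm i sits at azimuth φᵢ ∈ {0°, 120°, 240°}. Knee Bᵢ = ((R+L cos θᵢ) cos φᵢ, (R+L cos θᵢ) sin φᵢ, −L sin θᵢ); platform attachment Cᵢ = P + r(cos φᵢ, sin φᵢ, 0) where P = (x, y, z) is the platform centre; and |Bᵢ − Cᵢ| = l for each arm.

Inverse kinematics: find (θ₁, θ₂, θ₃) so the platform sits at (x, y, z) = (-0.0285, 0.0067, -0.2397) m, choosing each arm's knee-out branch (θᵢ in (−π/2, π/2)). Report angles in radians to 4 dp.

arm 1 (φ=0.0°): x'=-0.0285, y'=0.0067
  A cos θ + B sin θ = C:  0.1185·cos θ + -0.2397·sin θ = 0.1185
  γ=atan2(-0.2397,0.1185)=-1.1117;  ψ=arccos(0.4433)=1.1116;  θ1=γ+ψ≈-0.0001
φ2=120.0° → target in arm frame (0.0201, 0.0213)
  e−x'=0.0699;  (l²−L²−(e−x')²−y'²−z²)/2L = 0.1477
  γ=atan2(-0.2397,0.0699)=-1.2869;  ψ=arccos(0.5913)=0.9381;  θ2=γ+ψ≈-0.3488
rotate P by −φ3: (0.0084, -0.0280, -0.2397)
  A=0.0816, B=-0.2397, C=(l²−L²−A²−y'²−z²)/(2L)=0.1407
  √(A²+B²)=0.2532;  θ3 = -1.2429+0.9816 ≈ -0.2612

θ₁ = -0.0001, θ₂ = -0.3488, θ₃ = -0.2612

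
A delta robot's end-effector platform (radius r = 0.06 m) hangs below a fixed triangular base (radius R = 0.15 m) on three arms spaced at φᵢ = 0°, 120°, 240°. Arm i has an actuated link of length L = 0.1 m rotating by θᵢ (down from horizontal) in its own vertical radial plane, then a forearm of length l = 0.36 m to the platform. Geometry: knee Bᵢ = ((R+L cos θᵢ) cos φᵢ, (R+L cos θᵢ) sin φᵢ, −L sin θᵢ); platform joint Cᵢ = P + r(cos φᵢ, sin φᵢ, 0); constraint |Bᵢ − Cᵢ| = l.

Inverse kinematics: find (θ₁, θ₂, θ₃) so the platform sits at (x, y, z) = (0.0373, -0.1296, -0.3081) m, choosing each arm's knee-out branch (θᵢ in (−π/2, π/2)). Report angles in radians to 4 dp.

arm 1 (φ=0.0°): x'=0.0373, y'=-0.1296
  e−x'=0.0527;  (l²−L²−(e−x')²−y'²−z²)/2L = 0.0255
  θ1 = atan2(B,A) + arccos(C/0.3126) = 0.0877
arm 2 (φ=120.0°): x'=-0.1309, y'=0.0325
  e−x'=0.2209;  (l²−L²−(e−x')²−y'²−z²)/2L = -0.1259
  γ=atan2(-0.3081,0.2209)=-0.9488;  ψ=arccos(-0.3320)=1.9092;  θ2=γ+ψ≈0.9604
arm 3 (φ=240.0°): x'=0.0936, y'=0.0971
  e−x'=-0.0036;  (l²−L²−(e−x')²−y'²−z²)/2L = 0.0762
  γ=atan2(-0.3081,-0.0036)=-1.5824;  ψ=arccos(0.2472)=1.3210;  θ3=γ+ψ≈-0.2614

θ₁ = 0.0877, θ₂ = 0.9604, θ₃ = -0.2614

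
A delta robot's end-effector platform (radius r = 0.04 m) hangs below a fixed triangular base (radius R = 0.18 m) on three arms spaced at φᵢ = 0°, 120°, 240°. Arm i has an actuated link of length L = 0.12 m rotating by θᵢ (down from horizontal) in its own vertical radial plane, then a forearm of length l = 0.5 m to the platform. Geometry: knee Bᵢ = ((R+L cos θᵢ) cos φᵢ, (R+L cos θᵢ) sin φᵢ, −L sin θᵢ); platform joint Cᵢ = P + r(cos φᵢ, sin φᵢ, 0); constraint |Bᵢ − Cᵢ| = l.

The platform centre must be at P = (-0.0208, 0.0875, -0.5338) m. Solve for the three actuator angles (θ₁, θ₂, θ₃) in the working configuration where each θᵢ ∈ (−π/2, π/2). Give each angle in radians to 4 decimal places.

rotate P by −φ1: (-0.0208, 0.0875, -0.5338)
  e−x'=0.1608;  (l²−L²−(e−x')²−y'²−z²)/2L = -0.3452
  γ=atan2(-0.5338,0.1608)=-1.2782;  ψ=arccos(-0.6193)=2.2386;  θ1=γ+ψ≈0.9604
rotate P by −φ2: (0.0862, -0.0257, -0.5338)
  A cos θ + B sin θ = C:  0.0538·cos θ + -0.5338·sin θ = -0.2204
  γ=atan2(-0.5338,0.0538)=-1.4703;  ψ=arccos(-0.4109)=1.9942;  θ2=γ+ψ≈0.5239
arm 3 (φ=240.0°): x'=-0.0654, y'=-0.0618
  e−x'=0.2054;  (l²−L²−(e−x')²−y'²−z²)/2L = -0.3972
  γ=atan2(-0.5338,0.2054)=-1.2035;  ψ=arccos(-0.6945)=2.3386;  θ3=γ+ψ≈1.1351

θ₁ = 0.9604, θ₂ = 0.5239, θ₃ = 1.1351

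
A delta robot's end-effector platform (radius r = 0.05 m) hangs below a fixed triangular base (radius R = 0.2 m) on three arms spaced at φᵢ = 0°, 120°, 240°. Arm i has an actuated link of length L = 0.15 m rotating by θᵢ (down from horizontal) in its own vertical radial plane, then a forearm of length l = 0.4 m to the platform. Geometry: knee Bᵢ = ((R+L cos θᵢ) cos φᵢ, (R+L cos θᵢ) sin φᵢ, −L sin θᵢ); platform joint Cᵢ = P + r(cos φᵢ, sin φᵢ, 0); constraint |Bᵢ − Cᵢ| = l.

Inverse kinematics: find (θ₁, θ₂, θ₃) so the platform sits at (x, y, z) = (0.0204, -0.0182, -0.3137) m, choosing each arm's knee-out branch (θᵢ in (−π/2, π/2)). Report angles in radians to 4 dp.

arm 1 (φ=0.0°): x'=0.0204, y'=-0.0182
  e−x'=0.1296;  (l²−L²−(e−x')²−y'²−z²)/2L = 0.0732
  γ=atan2(-0.3137,0.1296)=-1.1790;  ψ=arccos(0.2157)=1.3534;  θ1=γ+ψ≈0.1744
arm 2 (φ=120.0°): x'=-0.0260, y'=-0.0086
  A=0.1760, B=-0.3137, C=(l²−L²−A²−y'²−z²)/(2L)=0.0269
  γ=atan2(-0.3137,0.1760)=-1.0596;  ψ=arccos(0.0747)=1.4961;  θ2=γ+ψ≈0.4365
rotate P by −φ3: (0.0056, 0.0268, -0.3137)
  A cos θ + B sin θ = C:  0.1444·cos θ + -0.3137·sin θ = 0.0584
  √(A²+B²)=0.3454;  θ3 = -1.1393+1.4009 ≈ 0.2616

θ₁ = 0.1744, θ₂ = 0.4365, θ₃ = 0.2616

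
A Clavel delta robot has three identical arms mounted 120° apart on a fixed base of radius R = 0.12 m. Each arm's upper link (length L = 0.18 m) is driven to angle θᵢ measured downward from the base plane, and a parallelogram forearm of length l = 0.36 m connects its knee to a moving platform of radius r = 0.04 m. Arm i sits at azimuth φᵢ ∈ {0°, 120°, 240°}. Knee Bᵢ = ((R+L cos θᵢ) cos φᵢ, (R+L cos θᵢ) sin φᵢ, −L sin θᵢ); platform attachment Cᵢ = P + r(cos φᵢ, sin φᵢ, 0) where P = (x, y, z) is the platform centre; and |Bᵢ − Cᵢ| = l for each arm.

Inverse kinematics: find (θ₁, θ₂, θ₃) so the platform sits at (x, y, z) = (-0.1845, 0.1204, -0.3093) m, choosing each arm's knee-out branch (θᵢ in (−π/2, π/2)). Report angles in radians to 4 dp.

θ₁ = 1.3091, θ₂ = -0.1747, θ₃ = 0.7855

rotate P by −φ1: (-0.1845, 0.1204, -0.3093)
  A cos θ + B sin θ = C:  0.2645·cos θ + -0.3093·sin θ = -0.2303
  γ=atan2(-0.3093,0.2645)=-0.8633;  ψ=arccos(-0.5660)=2.1724;  θ1=γ+ψ≈1.3091
arm 2 (φ=120.0°): x'=0.1965, y'=0.0996
  A cos θ + B sin θ = C:  -0.1165·cos θ + -0.3093·sin θ = -0.0610
  √(A²+B²)=0.3305;  θ2 = -1.9311+1.7564 ≈ -0.1747
φ3=240.0° → target in arm frame (-0.0120, -0.2200)
  A=0.0920, B=-0.3093, C=(l²−L²−A²−y'²−z²)/(2L)=-0.1537
  γ=atan2(-0.3093,0.0920)=-1.2816;  ψ=arccos(-0.4762)=2.0672;  θ3=γ+ψ≈0.7855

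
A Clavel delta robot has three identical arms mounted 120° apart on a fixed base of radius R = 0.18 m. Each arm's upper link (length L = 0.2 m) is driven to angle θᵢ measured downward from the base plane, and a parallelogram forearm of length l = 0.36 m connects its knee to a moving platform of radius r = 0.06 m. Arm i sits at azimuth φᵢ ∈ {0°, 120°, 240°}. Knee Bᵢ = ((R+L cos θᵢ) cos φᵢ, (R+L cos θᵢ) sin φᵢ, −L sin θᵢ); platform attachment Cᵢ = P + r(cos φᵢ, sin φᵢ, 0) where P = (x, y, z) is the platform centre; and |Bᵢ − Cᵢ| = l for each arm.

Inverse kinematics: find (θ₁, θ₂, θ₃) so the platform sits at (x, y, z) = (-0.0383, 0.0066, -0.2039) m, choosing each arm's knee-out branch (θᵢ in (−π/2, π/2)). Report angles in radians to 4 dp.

θ₁ = 0.4363, θ₂ = -0.0003, θ₃ = 0.0875

arm 1 (φ=0.0°): x'=-0.0383, y'=0.0066
  A cos θ + B sin θ = C:  0.1583·cos θ + -0.2039·sin θ = 0.0573
  γ=atan2(-0.2039,0.1583)=-0.9106;  ψ=arccos(0.2220)=1.3469;  θ1=γ+ψ≈0.4363
arm 2 (φ=120.0°): x'=0.0249, y'=0.0299
  A cos θ + B sin θ = C:  0.0951·cos θ + -0.2039·sin θ = 0.0952
  γ=atan2(-0.2039,0.0951)=-1.1342;  ψ=arccos(0.4231)=1.1339;  θ2=γ+ψ≈-0.0003
rotate P by −φ3: (0.0134, -0.0365, -0.2039)
  e−x'=0.1066;  (l²−L²−(e−x')²−y'²−z²)/2L = 0.0883
  √(A²+B²)=0.2301;  θ3 = -1.0892+1.1767 ≈ 0.0875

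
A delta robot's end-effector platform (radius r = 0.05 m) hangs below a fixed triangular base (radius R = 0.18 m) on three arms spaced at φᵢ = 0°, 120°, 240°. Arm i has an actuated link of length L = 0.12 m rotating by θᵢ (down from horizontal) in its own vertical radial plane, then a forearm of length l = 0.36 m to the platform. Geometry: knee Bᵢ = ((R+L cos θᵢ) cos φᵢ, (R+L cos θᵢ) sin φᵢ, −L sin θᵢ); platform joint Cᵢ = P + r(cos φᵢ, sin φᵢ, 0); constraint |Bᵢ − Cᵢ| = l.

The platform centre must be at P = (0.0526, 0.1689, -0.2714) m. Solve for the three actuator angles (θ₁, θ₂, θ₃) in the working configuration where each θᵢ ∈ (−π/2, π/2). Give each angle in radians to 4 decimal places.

arm 1 (φ=0.0°): x'=0.0526, y'=0.1689
  A=0.0774, B=-0.2714, C=(l²−L²−A²−y'²−z²)/(2L)=0.0293
  γ=atan2(-0.2714,0.0774)=-1.2930;  ψ=arccos(0.1037)=1.4669;  θ1=γ+ψ≈0.1739
φ2=120.0° → target in arm frame (0.1200, -0.1300)
  e−x'=0.0100;  (l²−L²−(e−x')²−y'²−z²)/2L = 0.1023
  γ=atan2(-0.2714,0.0100)=-1.5339;  ψ=arccos(0.3765)=1.1848;  θ2=γ+ψ≈-0.3491
φ3=240.0° → target in arm frame (-0.1726, -0.0389)
  A cos θ + B sin θ = C:  0.3026·cos θ + -0.2714·sin θ = -0.2147
  γ=atan2(-0.2714,0.3026)=-0.7311;  ψ=arccos(-0.5281)=2.1272;  θ3=γ+ψ≈1.3961

θ₁ = 0.1739, θ₂ = -0.3491, θ₃ = 1.3961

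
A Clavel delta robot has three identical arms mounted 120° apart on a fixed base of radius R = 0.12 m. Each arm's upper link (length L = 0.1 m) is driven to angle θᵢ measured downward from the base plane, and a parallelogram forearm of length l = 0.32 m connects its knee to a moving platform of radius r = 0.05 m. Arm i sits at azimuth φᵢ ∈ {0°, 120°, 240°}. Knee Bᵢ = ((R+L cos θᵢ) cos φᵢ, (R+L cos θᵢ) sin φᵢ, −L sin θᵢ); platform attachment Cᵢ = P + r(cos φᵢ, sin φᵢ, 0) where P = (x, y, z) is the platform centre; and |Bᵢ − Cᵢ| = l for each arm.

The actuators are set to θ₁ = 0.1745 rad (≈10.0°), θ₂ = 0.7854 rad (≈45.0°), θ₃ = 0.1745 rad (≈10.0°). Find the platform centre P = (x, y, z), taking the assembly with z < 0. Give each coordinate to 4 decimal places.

(0.0401, -0.0695, -0.3021)

arm 1 at φ=0.0°: e+L cos θ1 = 0.1685;  O1 = (0.1685, 0.0000, -0.0174)
φ2=120.0°: virtual centre (-0.0704, 0.1219, -0.0707), radius l
O3 = (0.1685·cos240.0°, 0.1685·sin240.0°, -0.0174) = (-0.0842, -0.1459, -0.0174)
|O₂|²−|O₁|² = -0.0039;  |O₃|²−|O₁|² = 0.0000
plane₁₂: -0.4777x+0.2437y+-0.1067z = -0.0039
Cramer: x(z) = 0.0043-0.1186z;  y(z) = -0.0075+0.2054z
quadratic in z: (1.0562)z²+(0.0706)z+(-0.0751)=0, √Δ=0.5677 → z ∈ {-0.3021, 0.2353}; z = -0.3021 (taking z<0)
x = 0.0401, y = -0.0695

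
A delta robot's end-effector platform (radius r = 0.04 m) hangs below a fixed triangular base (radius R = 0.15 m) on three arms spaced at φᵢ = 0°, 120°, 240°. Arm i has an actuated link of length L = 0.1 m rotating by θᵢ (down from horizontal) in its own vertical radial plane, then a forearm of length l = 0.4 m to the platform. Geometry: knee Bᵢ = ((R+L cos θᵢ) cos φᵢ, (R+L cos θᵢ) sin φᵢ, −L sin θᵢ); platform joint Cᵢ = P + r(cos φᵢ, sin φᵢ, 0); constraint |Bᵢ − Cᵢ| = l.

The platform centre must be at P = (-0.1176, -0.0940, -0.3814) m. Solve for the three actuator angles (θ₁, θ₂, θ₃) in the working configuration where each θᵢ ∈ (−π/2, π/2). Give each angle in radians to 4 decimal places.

arm 1 (φ=0.0°): x'=-0.1176, y'=-0.0940
  A cos θ + B sin θ = C:  0.2276·cos θ + -0.3814·sin θ = -0.2805
  θ1 = atan2(B,A) + arccos(C/0.4441) = 1.2216
arm 2 (φ=120.0°): x'=-0.0226, y'=0.1488
  A cos θ + B sin θ = C:  0.1326·cos θ + -0.3814·sin θ = -0.1760
  √(A²+B²)=0.4038;  θ2 = -1.2362+2.0219 ≈ 0.7857
rotate P by −φ3: (0.1402, -0.0548, -0.3814)
  A=-0.0302, B=-0.3814, C=(l²−L²−A²−y'²−z²)/(2L)=0.0031
  γ=atan2(-0.3814,-0.0302)=-1.6498;  ψ=arccos(0.0080)=1.5628;  θ3=γ+ψ≈-0.0871

θ₁ = 1.2216, θ₂ = 0.7857, θ₃ = -0.0871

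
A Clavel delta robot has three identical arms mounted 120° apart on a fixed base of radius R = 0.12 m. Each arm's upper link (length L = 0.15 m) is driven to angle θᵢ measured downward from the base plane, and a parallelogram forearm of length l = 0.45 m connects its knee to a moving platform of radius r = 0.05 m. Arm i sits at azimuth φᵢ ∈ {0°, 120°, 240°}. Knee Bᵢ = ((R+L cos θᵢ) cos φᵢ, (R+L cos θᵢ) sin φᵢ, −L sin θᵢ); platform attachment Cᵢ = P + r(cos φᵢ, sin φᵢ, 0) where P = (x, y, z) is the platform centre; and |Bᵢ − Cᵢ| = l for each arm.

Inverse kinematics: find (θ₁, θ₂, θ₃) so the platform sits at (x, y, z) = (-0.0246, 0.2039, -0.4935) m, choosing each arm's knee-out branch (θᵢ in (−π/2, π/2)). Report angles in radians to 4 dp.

φ1=0.0° → target in arm frame (-0.0246, 0.2039)
  A cos θ + B sin θ = C:  0.0946·cos θ + -0.4935·sin θ = -0.3802
  √(A²+B²)=0.5025;  θ1 = -1.3814+2.4290 ≈ 1.0476
arm 2 (φ=120.0°): x'=0.1889, y'=-0.0806
  e−x'=-0.1189;  (l²−L²−(e−x')²−y'²−z²)/2L = -0.2806
  √(A²+B²)=0.5076;  θ2 = -1.8072+2.1565 ≈ 0.3493
φ3=240.0° → target in arm frame (-0.1643, -0.1233)
  A=0.2343, B=-0.4935, C=(l²−L²−A²−y'²−z²)/(2L)=-0.4454
  γ=atan2(-0.4935,0.2343)=-1.1276;  ψ=arccos(-0.8153)=2.5241;  θ3=γ+ψ≈1.3965

θ₁ = 1.0476, θ₂ = 0.3493, θ₃ = 1.3965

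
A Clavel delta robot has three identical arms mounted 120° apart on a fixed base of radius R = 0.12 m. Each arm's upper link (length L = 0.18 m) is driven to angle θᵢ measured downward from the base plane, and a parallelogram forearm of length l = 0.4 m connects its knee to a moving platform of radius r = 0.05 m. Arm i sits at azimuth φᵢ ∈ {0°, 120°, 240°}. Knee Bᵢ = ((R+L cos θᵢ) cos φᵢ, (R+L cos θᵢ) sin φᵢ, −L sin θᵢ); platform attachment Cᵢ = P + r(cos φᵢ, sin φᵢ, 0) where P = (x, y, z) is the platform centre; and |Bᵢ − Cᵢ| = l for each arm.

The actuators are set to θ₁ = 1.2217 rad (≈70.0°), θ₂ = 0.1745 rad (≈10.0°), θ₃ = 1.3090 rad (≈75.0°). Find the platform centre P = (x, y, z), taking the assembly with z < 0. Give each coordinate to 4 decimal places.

(-0.0925, 0.2044, -0.4299)

φ1=0.0°: virtual centre (0.1316, 0.0000, -0.1691), radius l
S2 = (0.2473·cos120.0°, 0.2473·sin120.0°, -0.0313) = (-0.1236, 0.2141, -0.0313)
S3 = (0.1166·cos240.0°, 0.1166·sin240.0°, -0.1739) = (-0.0583, -0.1010, -0.1739)
|S₂|²−|S₁|² = 0.0162;  |S₃|²−|S₁|² = -0.0021
[-0.5104 0.4283 0.2758]·P = 0.0162;  [-0.3797 -0.2019 -0.0094]·P = -0.0021
det = 0.2657;  x = -0.0089+0.1944z,  y = 0.0272+-0.4123z
sphere 1 gives Az²+Bz+C=0 with A=1.2078, B=0.2613, C=-0.1109;  B²−4AC=0.6041;  roots -0.4299, 0.2136;  negative root z = -0.4299
x = -0.0925, y = 0.2044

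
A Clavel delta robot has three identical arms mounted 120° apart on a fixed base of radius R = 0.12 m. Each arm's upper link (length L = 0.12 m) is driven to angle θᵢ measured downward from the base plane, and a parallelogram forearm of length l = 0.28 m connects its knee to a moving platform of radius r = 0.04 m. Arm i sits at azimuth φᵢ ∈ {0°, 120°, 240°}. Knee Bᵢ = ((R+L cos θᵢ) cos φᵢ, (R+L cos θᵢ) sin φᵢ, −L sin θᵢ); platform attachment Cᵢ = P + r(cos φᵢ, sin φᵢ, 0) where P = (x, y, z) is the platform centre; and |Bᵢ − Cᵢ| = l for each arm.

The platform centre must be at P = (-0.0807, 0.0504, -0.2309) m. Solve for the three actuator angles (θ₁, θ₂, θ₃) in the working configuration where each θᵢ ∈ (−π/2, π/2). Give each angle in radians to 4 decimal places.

arm 1 (φ=0.0°): x'=-0.0807, y'=0.0504
  A=0.1607, B=-0.2309, C=(l²−L²−A²−y'²−z²)/(2L)=-0.0737
  √(A²+B²)=0.2813;  θ1 = -0.9628+1.8357 ≈ 0.8730
φ2=120.0° → target in arm frame (0.0840, 0.0447)
  A=-0.0040, B=-0.2309, C=(l²−L²−A²−y'²−z²)/(2L)=0.0361
  θ2 = atan2(B,A) + arccos(C/0.2309) = -0.1744
rotate P by −φ3: (-0.0033, -0.0951, -0.2309)
  A=0.0833, B=-0.2309, C=(l²−L²−A²−y'²−z²)/(2L)=-0.0221
  √(A²+B²)=0.2455;  θ3 = -1.2246+1.6608 ≈ 0.4362

θ₁ = 0.8730, θ₂ = -0.1744, θ₃ = 0.4362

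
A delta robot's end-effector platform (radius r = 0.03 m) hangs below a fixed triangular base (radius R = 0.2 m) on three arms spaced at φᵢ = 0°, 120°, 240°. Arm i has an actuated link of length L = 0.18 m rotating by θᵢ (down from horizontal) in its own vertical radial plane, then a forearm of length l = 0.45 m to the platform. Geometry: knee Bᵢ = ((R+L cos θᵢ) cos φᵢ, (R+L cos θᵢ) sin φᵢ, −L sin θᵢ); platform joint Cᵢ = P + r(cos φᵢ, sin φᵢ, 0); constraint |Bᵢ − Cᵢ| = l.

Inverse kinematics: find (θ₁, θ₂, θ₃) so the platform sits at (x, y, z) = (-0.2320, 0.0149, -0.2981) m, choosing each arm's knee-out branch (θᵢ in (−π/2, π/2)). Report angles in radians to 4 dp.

rotate P by −φ1: (-0.2320, 0.0149, -0.2981)
  A=0.4020, B=-0.2981, C=(l²−L²−A²−y'²−z²)/(2L)=-0.2239
  θ1 = atan2(B,A) + arccos(C/0.5005) = 1.3965
arm 2 (φ=120.0°): x'=0.1289, y'=0.1935
  e−x'=0.0411;  (l²−L²−(e−x')²−y'²−z²)/2L = 0.1170
  θ2 = atan2(B,A) + arccos(C/0.3009) = -0.2623
arm 3 (φ=240.0°): x'=0.1031, y'=-0.2084
  A=0.0669, B=-0.2981, C=(l²−L²−A²−y'²−z²)/(2L)=0.0926
  θ3 = atan2(B,A) + arccos(C/0.3055) = -0.0872

θ₁ = 1.3965, θ₂ = -0.2623, θ₃ = -0.0872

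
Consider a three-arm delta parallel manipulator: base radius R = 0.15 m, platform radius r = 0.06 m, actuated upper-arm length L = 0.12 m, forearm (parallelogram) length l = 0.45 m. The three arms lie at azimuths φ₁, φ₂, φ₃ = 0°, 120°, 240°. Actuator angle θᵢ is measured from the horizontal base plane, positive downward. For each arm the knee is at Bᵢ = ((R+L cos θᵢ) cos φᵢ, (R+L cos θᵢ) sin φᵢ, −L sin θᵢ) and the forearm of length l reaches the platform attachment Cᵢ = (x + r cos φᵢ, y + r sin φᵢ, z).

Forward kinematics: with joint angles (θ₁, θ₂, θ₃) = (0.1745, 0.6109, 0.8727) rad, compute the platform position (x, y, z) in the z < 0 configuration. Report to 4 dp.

arm 1 at φ=0.0°: ρ1 = 0.2082;  S1 = (0.2082, 0.0000, -0.0208)
S2 = (0.1883·cos120.0°, 0.1883·sin120.0°, -0.0688) = (-0.0941, 0.1631, -0.0688)
S3 = (0.1671·cos240.0°, 0.1671·sin240.0°, -0.0919) = (-0.0836, -0.1447, -0.0919)
subtract pairs → two planes through P
plane₁₂: -0.6047x+0.3261y+-0.0960z = -0.0036
det = 0.3653;  x = 0.0094+-0.2030z,  y = 0.0065+-0.0820z
into |P−S₁|² = l²: 1.0479z² + 0.1213z + -0.1625 = 0;  Δ = 0.6960;  z = -0.4559 or 0.3402 → z<0 root = -0.4559
x = 0.1020, y = 0.0439

(0.1020, 0.0439, -0.4559)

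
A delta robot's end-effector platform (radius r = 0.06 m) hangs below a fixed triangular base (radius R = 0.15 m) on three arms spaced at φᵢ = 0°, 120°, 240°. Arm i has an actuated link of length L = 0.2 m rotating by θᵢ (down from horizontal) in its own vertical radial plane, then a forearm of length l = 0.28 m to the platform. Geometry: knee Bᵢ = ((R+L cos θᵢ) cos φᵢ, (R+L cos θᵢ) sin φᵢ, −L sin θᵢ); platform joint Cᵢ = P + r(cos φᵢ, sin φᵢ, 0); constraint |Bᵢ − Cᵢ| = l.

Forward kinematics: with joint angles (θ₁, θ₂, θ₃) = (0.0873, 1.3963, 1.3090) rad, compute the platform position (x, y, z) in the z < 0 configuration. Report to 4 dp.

O1 = (0.2892·cos0.0°, 0.2892·sin0.0°, -0.0174) = (0.2892, 0.0000, -0.0174)
O2 = (0.1247·cos120.0°, 0.1247·sin120.0°, -0.1970) = (-0.0624, 0.1080, -0.1970)
φ3=240.0°: virtual centre (-0.0709, -0.1228, -0.1932), radius l
subtract pairs → two planes through P
linear system: -0.7032x+0.2160y = -0.0296−-0.3590z; -0.7202x+-0.2455y = -0.0265−-0.3515z
Cramer: x(z) = 0.0396-0.4999z;  y(z) = -0.0081+0.0348z
sphere 1 gives Az²+Bz+C=0 with A=1.2511, B=0.2839, C=-0.0157;  B²−4AC=0.1593;  roots -0.2729, 0.0460;  negative root z = -0.2729
x = 0.1761, y = -0.0176

(0.1761, -0.0176, -0.2729)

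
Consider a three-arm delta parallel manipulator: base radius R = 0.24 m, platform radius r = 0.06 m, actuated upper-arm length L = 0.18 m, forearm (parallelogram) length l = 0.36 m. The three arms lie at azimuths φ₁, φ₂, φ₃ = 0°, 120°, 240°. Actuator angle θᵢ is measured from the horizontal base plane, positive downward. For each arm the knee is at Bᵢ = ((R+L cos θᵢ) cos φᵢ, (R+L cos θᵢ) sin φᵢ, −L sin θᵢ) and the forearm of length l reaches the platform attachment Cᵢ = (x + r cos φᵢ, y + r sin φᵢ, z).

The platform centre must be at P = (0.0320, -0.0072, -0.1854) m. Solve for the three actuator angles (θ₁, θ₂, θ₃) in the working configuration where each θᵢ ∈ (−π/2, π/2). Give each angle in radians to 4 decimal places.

θ₁ = 0.1747, θ₂ = 0.6110, θ₃ = 0.5231

rotate P by −φ1: (0.0320, -0.0072, -0.1854)
  A=0.1480, B=-0.1854, C=(l²−L²−A²−y'²−z²)/(2L)=0.1135
  √(A²+B²)=0.2372;  θ1 = -0.8971+1.0718 ≈ 0.1747
rotate P by −φ2: (-0.0222, -0.0241, -0.1854)
  A cos θ + B sin θ = C:  0.2022·cos θ + -0.1854·sin θ = 0.0593
  √(A²+B²)=0.2744;  θ2 = -0.7420+1.3530 ≈ 0.6110
φ3=240.0° → target in arm frame (-0.0098, 0.0313)
  A=0.1898, B=-0.1854, C=(l²−L²−A²−y'²−z²)/(2L)=0.0718
  γ=atan2(-0.1854,0.1898)=-0.7738;  ψ=arccos(0.2705)=1.2969;  θ3=γ+ψ≈0.5231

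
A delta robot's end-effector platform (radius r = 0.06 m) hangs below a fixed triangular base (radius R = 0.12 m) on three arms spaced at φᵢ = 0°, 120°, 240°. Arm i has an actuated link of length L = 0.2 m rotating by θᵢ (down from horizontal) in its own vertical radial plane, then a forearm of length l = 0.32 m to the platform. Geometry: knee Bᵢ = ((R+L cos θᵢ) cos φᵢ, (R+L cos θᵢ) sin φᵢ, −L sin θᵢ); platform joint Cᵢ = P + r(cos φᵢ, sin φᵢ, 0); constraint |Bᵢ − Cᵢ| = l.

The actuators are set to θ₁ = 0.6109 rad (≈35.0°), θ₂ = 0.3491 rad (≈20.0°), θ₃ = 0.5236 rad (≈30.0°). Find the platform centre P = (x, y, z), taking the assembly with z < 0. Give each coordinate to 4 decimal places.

φ1=0.0°: virtual centre (0.2238, 0.0000, -0.1147), radius l
φ2=120.0°: virtual centre (-0.1240, 0.2147, -0.0684), radius l
arm 3 at φ=240.0°: e+L cos θ3 = 0.2332;  O3 = (-0.1166, -0.2020, -0.1000)
|O₂|²−|O₁|² = 0.0029;  |O₃|²−|O₁|² = 0.0011
linear system: -0.6956x+0.4294y = 0.0029−0.0926z; -0.6809x+-0.4039y = 0.0011−0.0294z
det = 0.5734;  x = -0.0029+0.0873z,  y = 0.0021+-0.0743z
quadratic in z: (1.0131)z²+(0.1896)z+(-0.0378)=0, √Δ=0.4351 → z ∈ {-0.3083, 0.1212}; z = -0.3083 (taking z<0)
x = -0.0298, y = 0.0250

(-0.0298, 0.0250, -0.3083)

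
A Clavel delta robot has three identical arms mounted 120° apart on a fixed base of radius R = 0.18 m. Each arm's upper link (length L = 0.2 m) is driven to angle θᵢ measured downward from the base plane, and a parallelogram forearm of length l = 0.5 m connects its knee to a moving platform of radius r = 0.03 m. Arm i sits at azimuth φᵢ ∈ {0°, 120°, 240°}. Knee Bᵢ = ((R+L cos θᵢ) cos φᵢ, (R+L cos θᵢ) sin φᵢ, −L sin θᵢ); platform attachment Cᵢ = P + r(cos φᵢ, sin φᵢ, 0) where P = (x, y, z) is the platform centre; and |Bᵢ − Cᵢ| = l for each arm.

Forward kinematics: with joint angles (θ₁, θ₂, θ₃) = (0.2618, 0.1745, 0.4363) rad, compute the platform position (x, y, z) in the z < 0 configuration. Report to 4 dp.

S1 = (0.3432·cos0.0°, 0.3432·sin0.0°, -0.0518) = (0.3432, 0.0000, -0.0518)
arm 2 at φ=120.0°: e+L cos θ2 = 0.3470;  S2 = (-0.1735, 0.3005, -0.0347)
arm 3 at φ=240.0°: e+L cos θ3 = 0.3313;  S3 = (-0.1656, -0.2869, -0.0845)
|S₂|²−|S₁|² = 0.0011;  |S₃|²−|S₁|² = -0.0036
linear system: -1.0333x+0.6010y = 0.0011−0.0341z; -1.0176x+-0.5738y = -0.0036−-0.0655z
Cramer: x(z) = 0.0012-0.0164z;  y(z) = 0.0040-0.0850z
quadratic in z: (1.0075)z²+(0.1141)z+(-0.1304)=0, √Δ=0.7338 → z ∈ {-0.4208, 0.3075}; z = -0.4208 (taking z<0)
x = 0.0082, y = 0.0398

(0.0082, 0.0398, -0.4208)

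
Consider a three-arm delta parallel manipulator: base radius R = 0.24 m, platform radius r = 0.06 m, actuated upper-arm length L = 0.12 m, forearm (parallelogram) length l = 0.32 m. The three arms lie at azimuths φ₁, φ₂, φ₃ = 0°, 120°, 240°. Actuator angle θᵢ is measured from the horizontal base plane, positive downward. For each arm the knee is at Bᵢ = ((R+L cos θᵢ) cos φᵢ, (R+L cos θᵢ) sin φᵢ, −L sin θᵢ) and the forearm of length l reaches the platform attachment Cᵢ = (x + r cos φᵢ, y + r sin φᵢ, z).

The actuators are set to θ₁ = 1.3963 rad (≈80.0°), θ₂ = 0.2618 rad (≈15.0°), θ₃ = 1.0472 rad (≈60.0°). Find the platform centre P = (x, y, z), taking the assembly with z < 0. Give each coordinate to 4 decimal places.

arm 1 at φ=0.0°: ρ1 = 0.2008;  centre 1 = (0.2008, 0.0000, -0.1182)
arm 2 at φ=120.0°: ρ2 = 0.2959;  centre 2 = (-0.1480, 0.2563, -0.0311)
centre 3 = (0.2400·cos240.0°, 0.2400·sin240.0°, -0.1039) = (-0.1200, -0.2078, -0.1039)
subtract pairs → two planes through P
linear system: -0.6976x+0.5125y = 0.0342−0.1742z; -0.6417x+-0.4157y = 0.0141−0.0285z
det = 0.6189;  x = -0.0347+0.1406z,  y = 0.0196+-0.1485z
sphere 1 gives Az²+Bz+C=0 with A=1.0418, B=0.1643, C=-0.0326;  B²−4AC=0.1628;  roots -0.2725, 0.1148;  negative root z = -0.2725
x = -0.0730, y = 0.0601

(-0.0730, 0.0601, -0.2725)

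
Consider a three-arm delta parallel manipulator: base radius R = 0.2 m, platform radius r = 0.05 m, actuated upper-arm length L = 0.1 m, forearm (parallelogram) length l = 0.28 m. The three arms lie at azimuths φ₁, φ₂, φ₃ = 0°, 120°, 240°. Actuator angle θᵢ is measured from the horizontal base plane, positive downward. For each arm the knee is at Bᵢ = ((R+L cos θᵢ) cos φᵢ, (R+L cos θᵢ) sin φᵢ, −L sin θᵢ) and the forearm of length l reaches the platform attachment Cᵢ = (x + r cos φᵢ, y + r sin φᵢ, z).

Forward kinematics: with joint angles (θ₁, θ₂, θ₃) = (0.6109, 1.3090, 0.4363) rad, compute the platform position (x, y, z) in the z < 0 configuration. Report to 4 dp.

S1 = (0.2319·cos0.0°, 0.2319·sin0.0°, -0.0574) = (0.2319, 0.0000, -0.0574)
φ2=120.0°: virtual centre (-0.0879, 0.1523, -0.0966), radius l
arm 3 at φ=240.0°: (R−r)+L cos θ3 = 0.2406;  S3 = (-0.1203, -0.2084, -0.0423)
eliminate P² terms by subtracting sphere 1 from 2 and 3
linear system: -0.6397x+0.3046y = -0.0168−-0.0785z; -0.7045x+-0.4168y = 0.0026−0.0302z
det = 0.4812;  x = 0.0129+-0.0488z,  y = -0.0281+0.1550z
quadratic in z: (1.0264)z²+(0.1274)z+(-0.0264)=0, √Δ=0.3528 → z ∈ {-0.2339, 0.1098}; z = -0.2339 (taking z<0)
x = 0.0243, y = -0.0643

(0.0243, -0.0643, -0.2339)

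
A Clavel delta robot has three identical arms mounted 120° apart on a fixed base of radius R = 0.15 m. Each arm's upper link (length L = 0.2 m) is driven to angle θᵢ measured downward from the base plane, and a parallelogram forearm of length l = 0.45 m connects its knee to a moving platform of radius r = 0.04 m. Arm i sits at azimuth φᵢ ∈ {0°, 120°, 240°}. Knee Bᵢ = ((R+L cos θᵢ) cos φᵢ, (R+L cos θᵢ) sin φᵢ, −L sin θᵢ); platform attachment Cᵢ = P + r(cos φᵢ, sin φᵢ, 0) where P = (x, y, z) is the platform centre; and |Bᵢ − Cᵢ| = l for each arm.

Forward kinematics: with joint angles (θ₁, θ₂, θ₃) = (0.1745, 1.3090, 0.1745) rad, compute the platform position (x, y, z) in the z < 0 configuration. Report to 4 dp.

φ1=0.0°: virtual centre (0.3070, 0.0000, -0.0347), radius l
φ2=120.0°: virtual centre (-0.0809, 0.1401, -0.1932), radius l
S3 = (0.3070·cos240.0°, 0.3070·sin240.0°, -0.0347) = (-0.1535, -0.2658, -0.0347)
eliminate P² terms by subtracting sphere 1 from 2 and 3
linear system: -0.7757x+0.2802y = -0.0319−-0.3169z; -0.9209x+-0.5317y = 0.0000−0.0000z
Cramer: x(z) = 0.0253-0.2513z;  y(z) = -0.0439+0.4353z
into |P−S₁|² = l²: 1.2527z² + 0.1728z + -0.1201 = 0;  Δ = 0.6314;  z = -0.3861 or 0.2482 → z<0 root = -0.3861
x = 0.1224, y = -0.2120

(0.1224, -0.2120, -0.3861)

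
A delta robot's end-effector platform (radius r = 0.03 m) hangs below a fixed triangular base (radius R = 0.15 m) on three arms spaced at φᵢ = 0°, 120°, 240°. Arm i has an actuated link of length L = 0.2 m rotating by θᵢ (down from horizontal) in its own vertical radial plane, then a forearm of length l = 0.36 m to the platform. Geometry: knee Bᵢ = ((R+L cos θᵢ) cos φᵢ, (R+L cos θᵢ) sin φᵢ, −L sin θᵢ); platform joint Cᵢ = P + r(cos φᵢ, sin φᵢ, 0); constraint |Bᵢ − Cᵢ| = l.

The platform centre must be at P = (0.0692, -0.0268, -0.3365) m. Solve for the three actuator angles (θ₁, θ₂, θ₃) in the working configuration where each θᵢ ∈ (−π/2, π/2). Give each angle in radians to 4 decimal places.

θ₁ = 0.3490, θ₂ = 0.8728, θ₃ = 0.6982

arm 1 (φ=0.0°): x'=0.0692, y'=-0.0268
  A=0.0508, B=-0.3365, C=(l²−L²−A²−y'²−z²)/(2L)=-0.0673
  γ=atan2(-0.3365,0.0508)=-1.4210;  ψ=arccos(-0.1978)=1.7700;  θ1=γ+ψ≈0.3490
φ2=120.0° → target in arm frame (-0.0578, -0.0465)
  A=0.1778, B=-0.3365, C=(l²−L²−A²−y'²−z²)/(2L)=-0.1435
  θ2 = atan2(B,A) + arccos(C/0.3806) = 0.8728
arm 3 (φ=240.0°): x'=-0.0114, y'=0.0733
  A=0.1314, B=-0.3365, C=(l²−L²−A²−y'²−z²)/(2L)=-0.1157
  θ3 = atan2(B,A) + arccos(C/0.3612) = 0.6982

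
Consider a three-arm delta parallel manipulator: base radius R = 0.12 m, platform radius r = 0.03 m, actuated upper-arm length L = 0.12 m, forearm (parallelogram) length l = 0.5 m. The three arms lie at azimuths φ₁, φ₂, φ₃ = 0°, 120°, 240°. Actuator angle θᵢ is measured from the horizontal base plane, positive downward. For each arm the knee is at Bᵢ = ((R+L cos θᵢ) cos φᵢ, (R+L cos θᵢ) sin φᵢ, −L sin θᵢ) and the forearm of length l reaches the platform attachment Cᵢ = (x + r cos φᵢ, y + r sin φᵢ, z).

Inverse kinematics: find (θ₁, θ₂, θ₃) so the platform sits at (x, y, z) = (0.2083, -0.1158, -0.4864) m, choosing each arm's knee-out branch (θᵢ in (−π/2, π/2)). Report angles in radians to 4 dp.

rotate P by −φ1: (0.2083, -0.1158, -0.4864)
  A=-0.1183, B=-0.4864, C=(l²−L²−A²−y'²−z²)/(2L)=-0.1183
  γ=atan2(-0.4864,-0.1183)=-1.8094;  ψ=arccos(-0.2363)=1.8094;  θ1=γ+ψ≈0.0000
φ2=120.0° → target in arm frame (-0.2044, -0.1225)
  e−x'=0.2944;  (l²−L²−(e−x')²−y'²−z²)/2L = -0.4278
  θ2 = atan2(B,A) + arccos(C/0.5686) = 1.3962
arm 3 (φ=240.0°): x'=-0.0039, y'=0.2383
  A cos θ + B sin θ = C:  0.0939·cos θ + -0.4864·sin θ = -0.2774
  √(A²+B²)=0.4954;  θ3 = -1.3802+2.1652 ≈ 0.7850

θ₁ = 0.0000, θ₂ = 1.3962, θ₃ = 0.7850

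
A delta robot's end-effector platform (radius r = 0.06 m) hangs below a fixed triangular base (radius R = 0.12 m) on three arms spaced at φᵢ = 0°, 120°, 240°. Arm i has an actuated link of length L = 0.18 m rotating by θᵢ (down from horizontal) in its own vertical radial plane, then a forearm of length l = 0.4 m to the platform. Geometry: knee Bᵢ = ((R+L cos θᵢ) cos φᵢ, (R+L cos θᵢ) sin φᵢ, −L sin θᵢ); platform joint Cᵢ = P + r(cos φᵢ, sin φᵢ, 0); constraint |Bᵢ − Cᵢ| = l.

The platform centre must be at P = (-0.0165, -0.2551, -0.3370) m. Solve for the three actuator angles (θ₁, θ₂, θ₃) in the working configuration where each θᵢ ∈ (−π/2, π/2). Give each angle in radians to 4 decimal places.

φ1=0.0° → target in arm frame (-0.0165, -0.2551)
  A=0.0765, B=-0.3370, C=(l²−L²−A²−y'²−z²)/(2L)=-0.1580
  θ1 = atan2(B,A) + arccos(C/0.3456) = 0.6982
arm 2 (φ=120.0°): x'=-0.2127, y'=0.1418
  A=0.2727, B=-0.3370, C=(l²−L²−A²−y'²−z²)/(2L)=-0.2234
  √(A²+B²)=0.4335;  θ2 = -0.8905+2.1123 ≈ 1.2218
rotate P by −φ3: (0.2292, 0.1133, -0.3370)
  e−x'=-0.1692;  (l²−L²−(e−x')²−y'²−z²)/2L = -0.0762
  θ3 = atan2(B,A) + arccos(C/0.3771) = -0.2619

θ₁ = 0.6982, θ₂ = 1.2218, θ₃ = -0.2619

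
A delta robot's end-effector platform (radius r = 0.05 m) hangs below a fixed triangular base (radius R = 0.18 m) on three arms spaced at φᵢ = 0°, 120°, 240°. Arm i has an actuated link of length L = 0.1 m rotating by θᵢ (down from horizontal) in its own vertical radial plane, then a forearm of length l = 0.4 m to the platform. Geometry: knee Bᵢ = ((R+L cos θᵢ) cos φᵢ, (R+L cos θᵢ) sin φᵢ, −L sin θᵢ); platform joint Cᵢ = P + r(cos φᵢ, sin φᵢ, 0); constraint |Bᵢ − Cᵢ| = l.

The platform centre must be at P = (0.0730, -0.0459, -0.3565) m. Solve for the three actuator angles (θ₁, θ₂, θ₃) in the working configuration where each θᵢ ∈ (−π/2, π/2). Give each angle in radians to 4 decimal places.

θ₁ = -0.0870, θ₂ = 0.7855, θ₃ = 0.3493

arm 1 (φ=0.0°): x'=0.0730, y'=-0.0459
  A cos θ + B sin θ = C:  0.0570·cos θ + -0.3565·sin θ = 0.0878
  √(A²+B²)=0.3610;  θ1 = -1.4123+1.3253 ≈ -0.0870
arm 2 (φ=120.0°): x'=-0.0763, y'=-0.0403
  A cos θ + B sin θ = C:  0.2063·cos θ + -0.3565·sin θ = -0.1063
  √(A²+B²)=0.4119;  θ2 = -1.0463+1.8318 ≈ 0.7855
φ3=240.0° → target in arm frame (0.0033, 0.0862)
  A=0.1267, B=-0.3565, C=(l²−L²−A²−y'²−z²)/(2L)=-0.0029
  θ3 = atan2(B,A) + arccos(C/0.3784) = 0.3493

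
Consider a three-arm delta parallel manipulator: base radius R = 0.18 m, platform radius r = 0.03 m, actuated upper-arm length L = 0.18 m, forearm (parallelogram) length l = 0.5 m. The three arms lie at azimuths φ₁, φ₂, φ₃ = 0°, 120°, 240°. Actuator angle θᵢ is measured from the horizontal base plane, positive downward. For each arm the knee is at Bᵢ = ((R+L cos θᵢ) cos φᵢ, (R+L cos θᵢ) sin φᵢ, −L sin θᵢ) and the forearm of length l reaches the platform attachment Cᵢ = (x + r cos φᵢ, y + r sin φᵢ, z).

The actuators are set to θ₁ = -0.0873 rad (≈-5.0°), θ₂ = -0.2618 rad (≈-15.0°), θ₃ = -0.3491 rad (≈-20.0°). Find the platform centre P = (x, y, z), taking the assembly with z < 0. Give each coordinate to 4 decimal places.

(-0.0241, -0.0079, -0.3379)

φ1=0.0°: virtual centre (0.3293, 0.0000, 0.0157), radius l
arm 2 at φ=120.0°: ρ2 = 0.3239;  S2 = (-0.1619, 0.2805, 0.0466)
φ3=240.0°: virtual centre (-0.1596, -0.2764, 0.0616), radius l
eliminate P² terms by subtracting sphere 1 from 2 and 3
[-0.9825 0.5610 0.0618]·P = -0.0016;  [-0.9778 -0.5528 0.0918]·P = -0.0031
Cramer: x(z) = 0.0024+0.0784z;  y(z) = 0.0013+0.0272z
quadratic in z: (1.0069)z²+(-0.0826)z+(-0.1429)=0, √Δ=0.7631 → z ∈ {-0.3379, 0.4199}; z = -0.3379 (taking z<0)
x = -0.0241, y = -0.0079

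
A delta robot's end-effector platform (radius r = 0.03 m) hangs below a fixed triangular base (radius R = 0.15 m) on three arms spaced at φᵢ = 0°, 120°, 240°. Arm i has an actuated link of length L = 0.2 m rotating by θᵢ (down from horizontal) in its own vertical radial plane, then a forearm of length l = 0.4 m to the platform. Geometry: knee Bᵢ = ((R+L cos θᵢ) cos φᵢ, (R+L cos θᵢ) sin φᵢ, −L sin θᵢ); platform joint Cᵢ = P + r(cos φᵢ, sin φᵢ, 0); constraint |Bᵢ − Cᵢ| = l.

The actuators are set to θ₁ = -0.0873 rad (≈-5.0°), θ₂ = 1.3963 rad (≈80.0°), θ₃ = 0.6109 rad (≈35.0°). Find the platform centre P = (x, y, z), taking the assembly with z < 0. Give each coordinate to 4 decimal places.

(0.1796, -0.1426, -0.3292)

arm 1 at φ=0.0°: e+L cos θ1 = 0.3192;  S1 = (0.3192, 0.0000, 0.0174)
arm 2 at φ=120.0°: e+L cos θ2 = 0.1547;  S2 = (-0.0774, 0.1340, -0.1970)
arm 3 at φ=240.0°: e+L cos θ3 = 0.2838;  S3 = (-0.1419, -0.2458, -0.1147)
subtract pairs → two planes through P
linear system: -0.7932x+0.2680y = -0.0395−-0.4288z; -0.9223x+-0.4916y = -0.0085−-0.2643z
det = 0.6371;  x = 0.0340+-0.4421z,  y = -0.0466+0.2917z
sphere 1 gives Az²+Bz+C=0 with A=1.2805, B=0.1901, C=-0.0762;  B²−4AC=0.4264;  roots -0.3292, 0.1807;  negative root z = -0.3292
x = 0.1796, y = -0.1426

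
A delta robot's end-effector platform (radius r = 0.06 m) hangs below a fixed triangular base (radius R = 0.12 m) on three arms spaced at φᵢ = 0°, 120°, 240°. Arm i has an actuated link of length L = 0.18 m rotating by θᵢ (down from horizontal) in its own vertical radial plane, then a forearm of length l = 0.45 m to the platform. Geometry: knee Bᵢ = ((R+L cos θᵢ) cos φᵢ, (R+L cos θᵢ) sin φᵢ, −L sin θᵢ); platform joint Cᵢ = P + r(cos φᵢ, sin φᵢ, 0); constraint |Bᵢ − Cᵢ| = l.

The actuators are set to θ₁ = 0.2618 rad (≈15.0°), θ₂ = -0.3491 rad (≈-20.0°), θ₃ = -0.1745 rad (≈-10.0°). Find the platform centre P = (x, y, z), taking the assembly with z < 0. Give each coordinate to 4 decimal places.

(-0.0940, 0.0263, -0.3537)

S1 = (0.2339·cos0.0°, 0.2339·sin0.0°, -0.0466) = (0.2339, 0.0000, -0.0466)
S2 = (0.2291·cos120.0°, 0.2291·sin120.0°, 0.0616) = (-0.1146, 0.1984, 0.0616)
φ3=240.0°: virtual centre (-0.1186, -0.2055, 0.0313), radius l
|S₂|²−|S₁|² = -0.0006;  |S₃|²−|S₁|² = 0.0004
[-0.6969 0.3969 0.2163]·P = -0.0006;  [-0.7050 -0.4110 0.1557]·P = 0.0004
Cramer: x(z) = 0.0001+0.2661z;  y(z) = -0.0012-0.0777z
sphere 1 gives Az²+Bz+C=0 with A=1.0769, B=-0.0310, C=-0.1457;  B²−4AC=0.6285;  roots -0.3537, 0.3825;  negative root z = -0.3537
x = -0.0940, y = 0.0263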